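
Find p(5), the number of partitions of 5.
Pentagonal recurrence p(n) = p(n-1) + p(n-2) - p(n-5) - p(n-7) + p(n-12) + p(n-15) - ... gives p(0..4) = 1, 1, 2, 3, 5. p(5) = p(4) + p(3) - p(0) = 5 + 3 - 1 = 7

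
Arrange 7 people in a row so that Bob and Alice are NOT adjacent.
Total - adjacent = 7! - (7-1)!×2 = 5040 - 1440 = 3600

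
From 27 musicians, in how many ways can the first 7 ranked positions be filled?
P(27,7) = 27!/(27-7)! = 4475671200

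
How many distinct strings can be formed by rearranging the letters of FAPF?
4! / (1! × 2! × 1!) = 12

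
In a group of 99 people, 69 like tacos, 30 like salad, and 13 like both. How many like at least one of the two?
|A∪B| = |A| + |B| - |A∩B| = 69 + 30 - 13 = 86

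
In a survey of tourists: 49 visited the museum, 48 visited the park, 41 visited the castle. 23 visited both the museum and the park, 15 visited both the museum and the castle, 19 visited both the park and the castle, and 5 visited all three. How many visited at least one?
|A∪B∪C| = 49+48+41-23-15-19+5 = 86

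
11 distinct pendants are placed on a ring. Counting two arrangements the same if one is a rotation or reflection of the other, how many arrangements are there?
(11-1)!/2 = 3628800/2 = 1814400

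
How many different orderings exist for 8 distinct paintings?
8! = 40320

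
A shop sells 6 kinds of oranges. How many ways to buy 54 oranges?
C(54+6-1, 6-1) = C(59, 5) = 5006386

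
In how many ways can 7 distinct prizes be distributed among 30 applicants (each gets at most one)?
P(30,7) = 30!/(30-7)! = 10260432000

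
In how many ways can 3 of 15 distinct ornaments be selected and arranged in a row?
P(15,3) = 15!/(15-3)! = 2730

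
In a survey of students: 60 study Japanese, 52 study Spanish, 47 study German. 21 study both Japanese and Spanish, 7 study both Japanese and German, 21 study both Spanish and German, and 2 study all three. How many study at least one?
|A∪B∪C| = 60+52+47-21-7-21+2 = 112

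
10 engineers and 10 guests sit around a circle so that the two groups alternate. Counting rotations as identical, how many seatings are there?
Fix one of the engineers: (10-1)! ways for the remaining engineers, × 10! ways for the guests = 362880 × 3628800 = 1316818944000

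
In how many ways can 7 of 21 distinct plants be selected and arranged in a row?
P(21,7) = 21!/(21-7)! = 586051200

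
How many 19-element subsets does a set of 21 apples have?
C(21,19) = 21!/(19!×2!) = 210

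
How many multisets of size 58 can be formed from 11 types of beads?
C(58+11-1, 11-1) = C(68, 10) = 290752384208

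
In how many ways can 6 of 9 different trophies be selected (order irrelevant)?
C(9,6) = 9!/(6!×3!) = 84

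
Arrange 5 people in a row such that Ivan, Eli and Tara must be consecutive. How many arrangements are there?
Treat the 3 as one block: (5-3+1)! × 3! = 6 × 6 = 36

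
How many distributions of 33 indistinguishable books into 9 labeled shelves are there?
C(33+9-1, 9-1) = C(41, 8) = 95548245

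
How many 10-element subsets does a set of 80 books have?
C(80,10) = 80!/(10!×70!) = 1646492110120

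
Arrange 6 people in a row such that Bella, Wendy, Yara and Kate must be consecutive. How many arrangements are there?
Treat the 4 as one block: (6-4+1)! × 4! = 6 × 24 = 144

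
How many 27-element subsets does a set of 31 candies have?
C(31,27) = 31!/(27!×4!) = 31465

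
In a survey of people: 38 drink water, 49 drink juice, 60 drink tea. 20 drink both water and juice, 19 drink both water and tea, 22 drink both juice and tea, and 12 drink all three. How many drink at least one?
|A∪B∪C| = 38+49+60-20-19-22+12 = 98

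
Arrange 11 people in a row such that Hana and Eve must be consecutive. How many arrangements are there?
Treat the 2 as one block: (11-2+1)! × 2! = 3628800 × 2 = 7257600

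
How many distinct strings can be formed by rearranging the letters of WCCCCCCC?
8! / (1! × 7!) = 8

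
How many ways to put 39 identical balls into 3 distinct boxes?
C(39+3-1, 3-1) = C(41, 2) = 820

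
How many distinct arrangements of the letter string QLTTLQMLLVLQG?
13! / (3! × 1! × 1! × 5! × 2! × 1!) = 4324320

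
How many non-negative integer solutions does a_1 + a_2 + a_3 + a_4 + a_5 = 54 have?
C(54+5-1, 5-1) = C(58, 4) = 424270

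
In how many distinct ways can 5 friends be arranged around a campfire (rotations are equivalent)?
Circular: fix one position, arrange the rest. (5-1)! = 24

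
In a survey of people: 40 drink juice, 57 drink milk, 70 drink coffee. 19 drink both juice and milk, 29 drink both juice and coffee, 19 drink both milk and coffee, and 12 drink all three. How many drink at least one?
|A∪B∪C| = 40+57+70-19-29-19+12 = 112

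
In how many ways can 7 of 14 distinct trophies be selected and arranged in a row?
P(14,7) = 14!/(14-7)! = 17297280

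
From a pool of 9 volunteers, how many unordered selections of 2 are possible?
C(9,2) = 9!/(2!×7!) = 36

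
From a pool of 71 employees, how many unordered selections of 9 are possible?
C(71,9) = 71!/(9!×62!) = 74473879480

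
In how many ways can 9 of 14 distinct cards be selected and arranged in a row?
P(14,9) = 14!/(14-9)! = 726485760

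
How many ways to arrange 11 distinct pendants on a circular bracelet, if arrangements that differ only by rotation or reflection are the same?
(11-1)!/2 = 3628800/2 = 1814400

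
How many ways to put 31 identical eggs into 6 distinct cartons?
C(31+6-1, 6-1) = C(36, 5) = 376992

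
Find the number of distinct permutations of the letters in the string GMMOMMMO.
8! / (1! × 5! × 2!) = 168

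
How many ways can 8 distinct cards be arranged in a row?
8! = 40320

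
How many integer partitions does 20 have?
Pentagonal recurrence p(n) = p(n-1) + p(n-2) - p(n-5) - p(n-7) + p(n-12) + p(n-15) - ... gives p(0..19) = 1, 1, 2, 3, 5, 7, 11, 15, 22, 30, 42, 56, 77, 101, 135, 176, 231, 297, 385, 490. p(20) = p(19) + p(18) - p(15) - p(13) + p(8) + p(5) = 490 + 385 - 176 - 101 + 22 + 7 = 627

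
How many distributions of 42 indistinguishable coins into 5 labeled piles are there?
C(42+5-1, 5-1) = C(46, 4) = 163185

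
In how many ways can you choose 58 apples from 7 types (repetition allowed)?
C(58+7-1, 7-1) = C(64, 6) = 74974368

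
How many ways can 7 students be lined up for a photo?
7! = 5040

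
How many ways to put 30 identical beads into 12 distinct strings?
C(30+12-1, 12-1) = C(41, 11) = 3159461968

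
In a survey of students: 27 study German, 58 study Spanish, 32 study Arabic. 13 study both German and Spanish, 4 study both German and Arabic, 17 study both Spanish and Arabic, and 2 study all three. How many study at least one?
|A∪B∪C| = 27+58+32-13-4-17+2 = 85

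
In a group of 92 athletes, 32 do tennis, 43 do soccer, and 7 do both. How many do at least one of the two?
|A∪B| = |A| + |B| - |A∩B| = 32 + 43 - 7 = 68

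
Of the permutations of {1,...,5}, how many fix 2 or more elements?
Exactly j fixed points: C(5,j)·!(5-j); sum over j ≥ 2 (derangement numbers via !m = (m-1)·(!(m-1) + !(m-2)): !0..!3 = 1, 0, 1, 2). Σ_{j=2}^{5} C(5,j)·!(5-j) = C(5,2)·!3 + C(5,3)·!2 + C(5,4)·!1 + C(5,5)·!0 = 10·2 + 10·1 + 5·0 + 1·1 = 31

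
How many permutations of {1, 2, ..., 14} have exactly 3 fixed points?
Choose the 3 fixed points C(14,3) = 364, derange the rest: !11 = Σ_{j=0}^{11} (-1)^j·11!/j! = 39916800 - 39916800 + 19958400 - 6652800 + 1663200 - 332640 + 55440 - 7920 + 990 - 110 + 11 - 1 = 14684570. Product = 364 × 14684570 = 5345183480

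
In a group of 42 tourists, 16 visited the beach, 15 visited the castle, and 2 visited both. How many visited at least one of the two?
|A∪B| = |A| + |B| - |A∩B| = 16 + 15 - 2 = 29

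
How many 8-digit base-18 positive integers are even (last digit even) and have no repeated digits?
Last∈{0,2,4,6,8,10,12,14,16}. Last=0: 98017920. Last nonzero: 8×16×P(16,6) = 738017280. Total = 836035200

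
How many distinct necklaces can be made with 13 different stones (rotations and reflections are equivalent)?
(13-1)!/2 = 479001600/2 = 239500800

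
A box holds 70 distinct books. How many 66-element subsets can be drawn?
C(70,66) = 70!/(66!×4!) = 916895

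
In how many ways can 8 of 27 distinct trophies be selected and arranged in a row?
P(27,8) = 27!/(27-8)! = 89513424000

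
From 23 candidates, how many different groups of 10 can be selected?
C(23,10) = 23!/(10!×13!) = 1144066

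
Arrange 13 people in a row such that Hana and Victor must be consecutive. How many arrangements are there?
Treat the 2 as one block: (13-2+1)! × 2! = 479001600 × 2 = 958003200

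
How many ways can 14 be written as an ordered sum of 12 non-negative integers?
C(14+12-1, 12-1) = C(25, 11) = 4457400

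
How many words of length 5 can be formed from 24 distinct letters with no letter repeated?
P(24,5) = 24!/(24-5)! = 5100480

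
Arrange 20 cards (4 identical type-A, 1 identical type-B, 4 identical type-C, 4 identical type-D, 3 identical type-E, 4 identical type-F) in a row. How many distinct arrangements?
20! / (4! × 1! × 4! × 4! × 3! × 4!) = 1222160940000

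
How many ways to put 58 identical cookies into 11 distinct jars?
C(58+11-1, 11-1) = C(68, 10) = 290752384208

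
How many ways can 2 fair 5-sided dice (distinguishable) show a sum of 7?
Coefficient of x^7 in (x + x² + ... + x^5)^2. By inclusion-exclusion on dice exceeding 5: Σ_j (-1)^j C(2,j)·C(7-1-5j, 1) = C(2,0)·C(6,1) - C(2,1)·C(1,1) = 1·6 - 2·1 = 4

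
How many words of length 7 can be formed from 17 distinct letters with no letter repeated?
P(17,7) = 17!/(17-7)! = 98017920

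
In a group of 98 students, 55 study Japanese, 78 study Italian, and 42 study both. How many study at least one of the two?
|A∪B| = |A| + |B| - |A∩B| = 55 + 78 - 42 = 91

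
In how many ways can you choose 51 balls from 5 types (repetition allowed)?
C(51+5-1, 5-1) = C(55, 4) = 341055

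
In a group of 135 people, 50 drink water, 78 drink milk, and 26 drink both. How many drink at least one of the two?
|A∪B| = |A| + |B| - |A∩B| = 50 + 78 - 26 = 102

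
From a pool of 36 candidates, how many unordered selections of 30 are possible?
C(36,30) = 36!/(30!×6!) = 1947792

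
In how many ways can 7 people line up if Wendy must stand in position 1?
Fix one position: (7-1)! = 720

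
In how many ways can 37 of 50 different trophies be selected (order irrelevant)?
C(50,37) = 50!/(37!×13!) = 354860518600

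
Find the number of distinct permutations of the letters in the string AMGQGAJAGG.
10! / (1! × 1! × 4! × 1! × 3!) = 25200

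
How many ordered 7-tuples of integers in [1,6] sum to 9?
Coefficient of x^9 in (x + x² + ... + x^6)^7. By inclusion-exclusion on dice exceeding 6: Σ_j (-1)^j C(7,j)·C(9-1-6j, 6) = C(7,0)·C(8,6) = 1·28 = 28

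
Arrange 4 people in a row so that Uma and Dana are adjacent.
Treat as block: (4-1)! × 2! = 6 × 2 = 12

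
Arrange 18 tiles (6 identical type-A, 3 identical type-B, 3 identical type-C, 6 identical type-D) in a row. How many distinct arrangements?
18! / (6! × 3! × 3! × 6!) = 343062720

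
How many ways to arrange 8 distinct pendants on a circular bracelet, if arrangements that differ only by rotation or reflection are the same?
(8-1)!/2 = 5040/2 = 2520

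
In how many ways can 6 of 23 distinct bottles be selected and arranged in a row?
P(23,6) = 23!/(23-6)! = 72681840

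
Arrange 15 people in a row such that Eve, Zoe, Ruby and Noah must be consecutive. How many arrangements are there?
Treat the 4 as one block: (15-4+1)! × 4! = 479001600 × 24 = 11496038400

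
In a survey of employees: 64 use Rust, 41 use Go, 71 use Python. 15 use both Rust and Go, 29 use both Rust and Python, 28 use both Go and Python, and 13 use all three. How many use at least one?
|A∪B∪C| = 64+41+71-15-29-28+13 = 117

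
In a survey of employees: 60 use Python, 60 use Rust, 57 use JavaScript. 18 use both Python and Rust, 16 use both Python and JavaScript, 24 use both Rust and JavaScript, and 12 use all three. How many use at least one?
|A∪B∪C| = 60+60+57-18-16-24+12 = 131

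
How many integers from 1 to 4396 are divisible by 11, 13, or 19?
⌊4396/11⌋+⌊4396/13⌋+⌊4396/19⌋ - ⌊4396/143⌋-⌊4396/209⌋-⌊4396/247⌋ + ⌊4396/2717⌋ = 399+338+231 - 30-21-17 + 1 = 901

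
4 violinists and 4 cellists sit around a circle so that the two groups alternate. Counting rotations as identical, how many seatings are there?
Fix one of the violinists: (4-1)! ways for the remaining violinists, × 4! ways for the cellists = 6 × 24 = 144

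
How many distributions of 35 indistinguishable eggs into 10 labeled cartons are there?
C(35+10-1, 10-1) = C(44, 9) = 708930508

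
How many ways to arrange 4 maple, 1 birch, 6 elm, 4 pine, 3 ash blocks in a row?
18! / (4! × 1! × 6! × 4! × 3!) = 2572970400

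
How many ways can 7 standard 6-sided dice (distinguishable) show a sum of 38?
Coefficient of x^38 in (x + x² + ... + x^6)^7. By inclusion-exclusion on dice exceeding 6: Σ_j (-1)^j C(7,j)·C(38-1-6j, 6) = C(7,0)·C(37,6) - C(7,1)·C(31,6) + C(7,2)·C(25,6) - C(7,3)·C(19,6) + C(7,4)·C(13,6) - C(7,5)·C(7,6) = 1·2324784 - 7·736281 + 21·177100 - 35·27132 + 35·1716 - 21·7 = 210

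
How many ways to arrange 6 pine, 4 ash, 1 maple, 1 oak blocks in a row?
12! / (6! × 4! × 1! × 1!) = 27720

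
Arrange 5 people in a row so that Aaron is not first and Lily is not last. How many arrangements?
By inclusion-exclusion: 5! - 2×(5-1)! + (5-2)! = 120 - 48 + 6 = 78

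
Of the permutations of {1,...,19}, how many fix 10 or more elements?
Exactly j fixed points: C(19,j)·!(19-j); sum over j ≥ 10 (derangement numbers via !m = (m-1)·(!(m-1) + !(m-2)): !0..!9 = 1, 0, 1, 2, 9, 44, 265, 1854, 14833, 133496). Σ_{j=10}^{19} C(19,j)·!(19-j) = C(19,10)·!9 + C(19,11)·!8 + C(19,12)·!7 + C(19,13)·!6 + C(19,14)·!5 + C(19,15)·!4 + C(19,16)·!3 + C(19,17)·!2 + C(19,18)·!1 + C(19,19)·!0 = 92378·133496 + 75582·14833 + 50388·1854 + 27132·265 + 11628·44 + 3876·9 + 969·2 + 171·1 + 19·0 + 1·1 = 13554359252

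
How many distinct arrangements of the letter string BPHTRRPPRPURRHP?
15! / (1! × 1! × 2! × 5! × 5! × 1!) = 45405360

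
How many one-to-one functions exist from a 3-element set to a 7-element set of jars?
P(7,3) = 7!/(7-3)! = 210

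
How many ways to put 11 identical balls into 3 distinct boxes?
C(11+3-1, 3-1) = C(13, 2) = 78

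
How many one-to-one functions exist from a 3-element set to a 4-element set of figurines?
P(4,3) = 4!/(4-3)! = 24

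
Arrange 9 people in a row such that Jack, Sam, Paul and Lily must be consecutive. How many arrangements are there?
Treat the 4 as one block: (9-4+1)! × 4! = 720 × 24 = 17280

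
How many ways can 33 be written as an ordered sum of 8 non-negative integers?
C(33+8-1, 8-1) = C(40, 7) = 18643560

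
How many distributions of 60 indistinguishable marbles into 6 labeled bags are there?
C(60+6-1, 6-1) = C(65, 5) = 8259888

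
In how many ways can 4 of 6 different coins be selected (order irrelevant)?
C(6,4) = 6!/(4!×2!) = 15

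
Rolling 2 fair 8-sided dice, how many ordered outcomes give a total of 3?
Coefficient of x^3 in (x + x² + ... + x^8)^2. By inclusion-exclusion on dice exceeding 8: Σ_j (-1)^j C(2,j)·C(3-1-8j, 1) = C(2,0)·C(2,1) = 1·2 = 2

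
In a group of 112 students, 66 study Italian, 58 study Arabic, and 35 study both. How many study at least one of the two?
|A∪B| = |A| + |B| - |A∩B| = 66 + 58 - 35 = 89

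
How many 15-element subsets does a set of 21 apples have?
C(21,15) = 21!/(15!×6!) = 54264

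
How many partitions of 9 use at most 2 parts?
By conjugation, equals partitions of 9 into parts ≤ 2. Let r_j(i) = number of partitions of i into parts ≤ j, for i = 0..9. r_1(i) = 1 for all i; r_j(i) = r_{j-1}(i) + r_j(i-j). Rows j = 2..2: ≤2: 1 1 2 2 3 3 4 4 5 5. r_2(9) = 5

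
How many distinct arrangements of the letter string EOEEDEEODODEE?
13! / (3! × 7! × 3!) = 34320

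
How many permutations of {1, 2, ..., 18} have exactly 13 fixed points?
Choose the 13 fixed points C(18,13) = 8568, derange the rest: !5 = Σ_{j=0}^{5} (-1)^j·5!/j! = 120 - 120 + 60 - 20 + 5 - 1 = 44. Product = 8568 × 44 = 376992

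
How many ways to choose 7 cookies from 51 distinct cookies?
C(51,7) = 51!/(7!×44!) = 115775100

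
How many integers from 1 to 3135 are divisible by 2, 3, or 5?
⌊3135/2⌋+⌊3135/3⌋+⌊3135/5⌋ - ⌊3135/6⌋-⌊3135/10⌋-⌊3135/15⌋ + ⌊3135/30⌋ = 1567+1045+627 - 522-313-209 + 104 = 2299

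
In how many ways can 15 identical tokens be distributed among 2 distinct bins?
C(15+2-1, 2-1) = C(16, 1) = 16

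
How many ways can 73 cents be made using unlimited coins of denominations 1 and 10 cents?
Coefficient of x^73 in 1/(1-x^1) · 1/(1-x^10). Use j coins of 10 for j = 0..⌊73/10⌋ = 7, the rest in 1s: 7 + 1 = 8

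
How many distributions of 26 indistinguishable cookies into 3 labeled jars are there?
C(26+3-1, 3-1) = C(28, 2) = 378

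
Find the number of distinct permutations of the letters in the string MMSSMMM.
7! / (2! × 5!) = 21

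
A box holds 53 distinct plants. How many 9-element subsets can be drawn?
C(53,9) = 53!/(9!×44!) = 4431613550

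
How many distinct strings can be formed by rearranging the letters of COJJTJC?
7! / (1! × 2! × 1! × 3!) = 420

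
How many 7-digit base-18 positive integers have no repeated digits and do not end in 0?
Last digit: 17 nonzero choices. First digit: 16 (nonzero, ≠last). Middle 5: P(16,5) = 524160. Total = 142571520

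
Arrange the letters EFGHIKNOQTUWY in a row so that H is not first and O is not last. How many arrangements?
By inclusion-exclusion: 13! - 2×(13-1)! + (13-2)! = 6227020800 - 958003200 + 39916800 = 5308934400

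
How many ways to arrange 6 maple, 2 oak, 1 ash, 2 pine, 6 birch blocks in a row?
17! / (6! × 2! × 1! × 2! × 6!) = 171531360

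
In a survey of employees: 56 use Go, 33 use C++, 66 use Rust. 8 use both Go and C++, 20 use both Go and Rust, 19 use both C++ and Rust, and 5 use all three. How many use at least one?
|A∪B∪C| = 56+33+66-8-20-19+5 = 113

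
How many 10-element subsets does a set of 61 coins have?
C(61,10) = 61!/(10!×51!) = 90177170226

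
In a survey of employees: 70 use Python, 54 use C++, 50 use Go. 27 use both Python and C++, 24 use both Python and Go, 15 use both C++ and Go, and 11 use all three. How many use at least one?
|A∪B∪C| = 70+54+50-27-24-15+11 = 119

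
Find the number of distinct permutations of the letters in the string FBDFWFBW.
8! / (3! × 1! × 2! × 2!) = 1680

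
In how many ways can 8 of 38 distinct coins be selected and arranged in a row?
P(38,8) = 38!/(38-8)! = 1971788797440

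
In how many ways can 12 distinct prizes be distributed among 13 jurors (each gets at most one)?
P(13,12) = 13!/(13-12)! = 6227020800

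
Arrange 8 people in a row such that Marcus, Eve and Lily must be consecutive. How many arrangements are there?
Treat the 3 as one block: (8-3+1)! × 3! = 720 × 6 = 4320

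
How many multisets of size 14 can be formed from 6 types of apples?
C(14+6-1, 6-1) = C(19, 5) = 11628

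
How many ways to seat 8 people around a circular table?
Circular: fix one position, arrange the rest. (8-1)! = 5040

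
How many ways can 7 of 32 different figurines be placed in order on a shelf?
P(32,7) = 32!/(32-7)! = 16963914240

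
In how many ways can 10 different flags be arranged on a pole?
10! = 3628800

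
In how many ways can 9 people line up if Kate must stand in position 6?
Fix one position: (9-1)! = 40320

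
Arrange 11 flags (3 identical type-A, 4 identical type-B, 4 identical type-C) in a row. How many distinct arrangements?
11! / (3! × 4! × 4!) = 11550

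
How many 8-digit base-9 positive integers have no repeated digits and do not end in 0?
Last digit: 8 nonzero choices. First digit: 7 (nonzero, ≠last). Middle 6: P(7,6) = 5040. Total = 282240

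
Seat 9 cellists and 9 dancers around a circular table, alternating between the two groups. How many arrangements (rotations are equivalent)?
Fix one of the cellists: (9-1)! ways for the remaining cellists, × 9! ways for the dancers = 40320 × 362880 = 14631321600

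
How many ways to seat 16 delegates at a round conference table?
Circular: fix one position, arrange the rest. (16-1)! = 1307674368000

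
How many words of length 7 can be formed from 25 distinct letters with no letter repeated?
P(25,7) = 25!/(25-7)! = 2422728000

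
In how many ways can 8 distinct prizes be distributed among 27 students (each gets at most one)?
P(27,8) = 27!/(27-8)! = 89513424000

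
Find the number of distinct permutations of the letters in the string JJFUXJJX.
8! / (1! × 4! × 2! × 1!) = 840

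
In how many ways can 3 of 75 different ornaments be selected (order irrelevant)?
C(75,3) = 75!/(3!×72!) = 67525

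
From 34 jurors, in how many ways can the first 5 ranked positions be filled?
P(34,5) = 34!/(34-5)! = 33390720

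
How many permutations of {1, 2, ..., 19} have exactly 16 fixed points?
Choose the 16 fixed points C(19,16) = 969, derange the rest: !3 = Σ_{j=0}^{3} (-1)^j·3!/j! = 6 - 6 + 3 - 1 = 2. Product = 969 × 2 = 1938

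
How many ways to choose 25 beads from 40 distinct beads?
C(40,25) = 40!/(25!×15!) = 40225345056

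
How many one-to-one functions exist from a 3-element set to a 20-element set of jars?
P(20,3) = 20!/(20-3)! = 6840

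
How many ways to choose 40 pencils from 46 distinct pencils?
C(46,40) = 46!/(40!×6!) = 9366819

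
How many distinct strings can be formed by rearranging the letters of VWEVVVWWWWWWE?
13! / (4! × 2! × 7!) = 25740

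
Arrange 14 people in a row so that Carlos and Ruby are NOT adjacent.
Total - adjacent = 14! - (14-1)!×2 = 87178291200 - 12454041600 = 74724249600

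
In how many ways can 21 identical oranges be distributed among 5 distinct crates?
C(21+5-1, 5-1) = C(25, 4) = 12650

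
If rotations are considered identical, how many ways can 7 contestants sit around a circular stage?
Circular: fix one position, arrange the rest. (7-1)! = 720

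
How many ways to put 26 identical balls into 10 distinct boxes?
C(26+10-1, 10-1) = C(35, 9) = 70607460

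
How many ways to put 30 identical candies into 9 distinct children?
C(30+9-1, 9-1) = C(38, 8) = 48903492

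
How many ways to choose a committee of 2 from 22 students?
C(22,2) = 22!/(2!×20!) = 231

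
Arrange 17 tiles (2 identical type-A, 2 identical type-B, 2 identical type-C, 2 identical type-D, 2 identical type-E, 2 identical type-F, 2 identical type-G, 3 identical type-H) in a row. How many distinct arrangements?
17! / (2! × 2! × 2! × 2! × 2! × 2! × 2! × 3!) = 463134672000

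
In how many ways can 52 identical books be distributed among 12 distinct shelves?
C(52+12-1, 12-1) = C(63, 11) = 615790256823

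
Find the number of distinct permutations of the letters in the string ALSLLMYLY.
9! / (2! × 1! × 4! × 1! × 1!) = 7560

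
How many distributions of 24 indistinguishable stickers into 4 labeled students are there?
C(24+4-1, 4-1) = C(27, 3) = 2925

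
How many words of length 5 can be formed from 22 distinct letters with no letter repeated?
P(22,5) = 22!/(22-5)! = 3160080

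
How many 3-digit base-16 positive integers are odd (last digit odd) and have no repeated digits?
Last∈{1,3,5,7,9,11,13,15}. Last=0: 0. Last nonzero: 8×14×P(14,1) = 1568. Total = 1568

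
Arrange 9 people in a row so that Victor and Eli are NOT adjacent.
Total - adjacent = 9! - (9-1)!×2 = 362880 - 80640 = 282240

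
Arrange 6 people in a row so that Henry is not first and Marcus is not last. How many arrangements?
By inclusion-exclusion: 6! - 2×(6-1)! + (6-2)! = 720 - 240 + 24 = 504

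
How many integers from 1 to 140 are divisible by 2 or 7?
⌊140/2⌋ + ⌊140/7⌋ - ⌊140/14⌋ = 70 + 20 - 10 = 80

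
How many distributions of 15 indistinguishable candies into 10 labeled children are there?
C(15+10-1, 10-1) = C(24, 9) = 1307504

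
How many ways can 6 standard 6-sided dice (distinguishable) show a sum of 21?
Coefficient of x^21 in (x + x² + ... + x^6)^6. By inclusion-exclusion on dice exceeding 6: Σ_j (-1)^j C(6,j)·C(21-1-6j, 5) = C(6,0)·C(20,5) - C(6,1)·C(14,5) + C(6,2)·C(8,5) = 1·15504 - 6·2002 + 15·56 = 4332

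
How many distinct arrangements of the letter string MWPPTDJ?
7! / (1! × 1! × 1! × 2! × 1! × 1!) = 2520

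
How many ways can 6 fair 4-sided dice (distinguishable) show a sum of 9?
Coefficient of x^9 in (x + x² + ... + x^4)^6. By inclusion-exclusion on dice exceeding 4: Σ_j (-1)^j C(6,j)·C(9-1-4j, 5) = C(6,0)·C(8,5) = 1·56 = 56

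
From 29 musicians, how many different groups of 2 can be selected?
C(29,2) = 29!/(2!×27!) = 406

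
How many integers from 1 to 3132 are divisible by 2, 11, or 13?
⌊3132/2⌋+⌊3132/11⌋+⌊3132/13⌋ - ⌊3132/22⌋-⌊3132/26⌋-⌊3132/143⌋ + ⌊3132/286⌋ = 1566+284+240 - 142-120-21 + 10 = 1817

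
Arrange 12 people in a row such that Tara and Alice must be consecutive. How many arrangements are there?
Treat the 2 as one block: (12-2+1)! × 2! = 39916800 × 2 = 79833600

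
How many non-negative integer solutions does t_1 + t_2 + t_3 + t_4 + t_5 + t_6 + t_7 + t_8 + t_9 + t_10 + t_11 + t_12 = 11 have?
C(11+12-1, 12-1) = C(22, 11) = 705432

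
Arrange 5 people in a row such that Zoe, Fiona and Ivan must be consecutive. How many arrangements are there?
Treat the 3 as one block: (5-3+1)! × 3! = 6 × 6 = 36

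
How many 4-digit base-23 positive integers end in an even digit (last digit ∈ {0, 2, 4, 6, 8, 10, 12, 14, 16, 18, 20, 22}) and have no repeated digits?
Last∈{0,2,4,6,8,10,12,14,16,18,20,22}. Last=0: 9240. Last nonzero: 11×21×P(21,2) = 97020. Total = 106260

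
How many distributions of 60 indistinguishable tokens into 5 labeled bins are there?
C(60+5-1, 5-1) = C(64, 4) = 635376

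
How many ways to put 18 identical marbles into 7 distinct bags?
C(18+7-1, 7-1) = C(24, 6) = 134596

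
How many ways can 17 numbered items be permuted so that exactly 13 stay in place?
Choose the 13 fixed points C(17,13) = 2380, derange the rest: !4 = Σ_{j=0}^{4} (-1)^j·4!/j! = 24 - 24 + 12 - 4 + 1 = 9. Product = 2380 × 9 = 21420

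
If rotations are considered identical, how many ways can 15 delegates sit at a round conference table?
Circular: fix one position, arrange the rest. (15-1)! = 87178291200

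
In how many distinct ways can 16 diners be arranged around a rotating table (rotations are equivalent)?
Circular: fix one position, arrange the rest. (16-1)! = 1307674368000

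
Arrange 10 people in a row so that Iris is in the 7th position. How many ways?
Fix one position: (10-1)! = 362880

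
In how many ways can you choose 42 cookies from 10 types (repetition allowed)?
C(42+10-1, 10-1) = C(51, 9) = 3042312350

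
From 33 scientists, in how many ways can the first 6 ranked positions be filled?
P(33,6) = 33!/(33-6)! = 797448960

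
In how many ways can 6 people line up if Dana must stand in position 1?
Fix one position: (6-1)! = 120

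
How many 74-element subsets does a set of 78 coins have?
C(78,74) = 78!/(74!×4!) = 1426425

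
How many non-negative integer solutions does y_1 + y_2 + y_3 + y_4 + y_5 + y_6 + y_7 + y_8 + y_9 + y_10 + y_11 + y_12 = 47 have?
C(47+12-1, 12-1) = C(58, 11) = 227692286640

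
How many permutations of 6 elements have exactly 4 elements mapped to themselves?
Choose the 4 fixed points C(6,4) = 15, derange the rest: !2 = Σ_{j=0}^{2} (-1)^j·2!/j! = 2 - 2 + 1 = 1. Product = 15 × 1 = 15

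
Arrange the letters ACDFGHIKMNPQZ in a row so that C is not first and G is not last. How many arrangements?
By inclusion-exclusion: 13! - 2×(13-1)! + (13-2)! = 6227020800 - 958003200 + 39916800 = 5308934400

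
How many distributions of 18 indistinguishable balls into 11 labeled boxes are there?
C(18+11-1, 11-1) = C(28, 10) = 13123110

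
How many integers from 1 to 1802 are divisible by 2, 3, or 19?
⌊1802/2⌋+⌊1802/3⌋+⌊1802/19⌋ - ⌊1802/6⌋-⌊1802/38⌋-⌊1802/57⌋ + ⌊1802/114⌋ = 901+600+94 - 300-47-31 + 15 = 1232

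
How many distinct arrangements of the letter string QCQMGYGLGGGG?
12! / (1! × 6! × 1! × 1! × 1! × 2!) = 332640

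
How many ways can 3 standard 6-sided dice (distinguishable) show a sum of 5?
Coefficient of x^5 in (x + x² + ... + x^6)^3. By inclusion-exclusion on dice exceeding 6: Σ_j (-1)^j C(3,j)·C(5-1-6j, 2) = C(3,0)·C(4,2) = 1·6 = 6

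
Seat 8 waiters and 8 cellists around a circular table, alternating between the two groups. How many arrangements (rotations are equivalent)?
Fix one of the waiters: (8-1)! ways for the remaining waiters, × 8! ways for the cellists = 5040 × 40320 = 203212800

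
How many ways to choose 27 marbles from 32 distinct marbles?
C(32,27) = 32!/(27!×5!) = 201376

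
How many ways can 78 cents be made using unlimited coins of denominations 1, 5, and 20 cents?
Coefficient of x^78 in 1/(1-x^1) · 1/(1-x^5) · 1/(1-x^20). Case on j = number of 20-cent coins (j = 0..3); remainder r = 78 - 20j is made from {1,5} in ⌊r/5⌋+1 ways. r = 78, 58, 38, 18 → 16 + 12 + 8 + 4 = 40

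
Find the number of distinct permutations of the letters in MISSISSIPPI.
11! / (1! × 4! × 4! × 2!) = 34650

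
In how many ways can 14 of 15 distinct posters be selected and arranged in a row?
P(15,14) = 15!/(15-14)! = 1307674368000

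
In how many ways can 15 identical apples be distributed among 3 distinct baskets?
C(15+3-1, 3-1) = C(17, 2) = 136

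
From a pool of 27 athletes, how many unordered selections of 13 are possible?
C(27,13) = 27!/(13!×14!) = 20058300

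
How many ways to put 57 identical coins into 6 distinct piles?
C(57+6-1, 6-1) = C(62, 5) = 6471002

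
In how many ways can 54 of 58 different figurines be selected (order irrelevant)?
C(58,54) = 58!/(54!×4!) = 424270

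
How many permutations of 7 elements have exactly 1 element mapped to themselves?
Choose the 1 fixed point C(7,1) = 7, derange the rest: !6 = Σ_{j=0}^{6} (-1)^j·6!/j! = 720 - 720 + 360 - 120 + 30 - 6 + 1 = 265. Product = 7 × 265 = 1855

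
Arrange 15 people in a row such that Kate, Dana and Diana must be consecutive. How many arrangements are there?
Treat the 3 as one block: (15-3+1)! × 3! = 6227020800 × 6 = 37362124800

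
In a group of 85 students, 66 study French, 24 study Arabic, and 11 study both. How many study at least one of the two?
|A∪B| = |A| + |B| - |A∩B| = 66 + 24 - 11 = 79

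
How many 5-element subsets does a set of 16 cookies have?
C(16,5) = 16!/(5!×11!) = 4368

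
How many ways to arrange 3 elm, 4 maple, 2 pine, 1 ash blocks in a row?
10! / (3! × 4! × 2! × 1!) = 12600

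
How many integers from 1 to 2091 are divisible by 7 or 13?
⌊2091/7⌋ + ⌊2091/13⌋ - ⌊2091/91⌋ = 298 + 160 - 22 = 436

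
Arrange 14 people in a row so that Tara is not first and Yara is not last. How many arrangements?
By inclusion-exclusion: 14! - 2×(14-1)! + (14-2)! = 87178291200 - 12454041600 + 479001600 = 75203251200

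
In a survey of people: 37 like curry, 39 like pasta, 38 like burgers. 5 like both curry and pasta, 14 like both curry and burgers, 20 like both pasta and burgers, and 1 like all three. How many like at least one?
|A∪B∪C| = 37+39+38-5-14-20+1 = 76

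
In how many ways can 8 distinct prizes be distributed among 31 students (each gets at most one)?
P(31,8) = 31!/(31-8)! = 318073392000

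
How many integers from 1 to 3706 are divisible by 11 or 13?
⌊3706/11⌋ + ⌊3706/13⌋ - ⌊3706/143⌋ = 336 + 285 - 25 = 596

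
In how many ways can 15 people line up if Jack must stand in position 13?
Fix one position: (15-1)! = 87178291200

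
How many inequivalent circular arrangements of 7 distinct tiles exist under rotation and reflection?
(7-1)!/2 = 720/2 = 360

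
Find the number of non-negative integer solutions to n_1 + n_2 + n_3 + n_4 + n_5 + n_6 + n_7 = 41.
C(41+7-1, 7-1) = C(47, 6) = 10737573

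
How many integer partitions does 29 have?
Pentagonal recurrence p(n) = p(n-1) + p(n-2) - p(n-5) - p(n-7) + p(n-12) + p(n-15) - ... gives p(0..28) = 1, 1, 2, 3, 5, 7, 11, 15, 22, 30, 42, 56, 77, 101, 135, 176, 231, 297, 385, 490, 627, 792, 1002, 1255, 1575, 1958, 2436, 3010, 3718. p(29) = p(28) + p(27) - p(24) - p(22) + p(17) + p(14) - p(7) - p(3) = 3718 + 3010 - 1575 - 1002 + 297 + 135 - 15 - 3 = 4565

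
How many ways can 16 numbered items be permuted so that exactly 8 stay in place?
Choose the 8 fixed points C(16,8) = 12870, derange the rest: !8 = Σ_{j=0}^{8} (-1)^j·8!/j! = 40320 - 40320 + 20160 - 6720 + 1680 - 336 + 56 - 8 + 1 = 14833. Product = 12870 × 14833 = 190900710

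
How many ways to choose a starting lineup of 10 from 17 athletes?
C(17,10) = 17!/(10!×7!) = 19448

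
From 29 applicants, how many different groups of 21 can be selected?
C(29,21) = 29!/(21!×8!) = 4292145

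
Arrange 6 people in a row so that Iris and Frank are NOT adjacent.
Total - adjacent = 6! - (6-1)!×2 = 720 - 240 = 480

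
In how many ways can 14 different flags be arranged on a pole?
14! = 87178291200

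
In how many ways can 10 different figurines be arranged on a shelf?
10! = 3628800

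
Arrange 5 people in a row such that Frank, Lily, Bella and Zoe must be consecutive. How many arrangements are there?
Treat the 4 as one block: (5-4+1)! × 4! = 2 × 24 = 48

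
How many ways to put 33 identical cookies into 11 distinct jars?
C(33+11-1, 11-1) = C(43, 10) = 1917334783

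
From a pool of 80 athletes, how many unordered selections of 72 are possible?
C(80,72) = 80!/(72!×8!) = 28987537150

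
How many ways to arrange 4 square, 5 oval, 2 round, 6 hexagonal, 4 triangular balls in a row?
21! / (4! × 5! × 2! × 6! × 4!) = 513307594800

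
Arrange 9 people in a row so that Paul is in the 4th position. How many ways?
Fix one position: (9-1)! = 40320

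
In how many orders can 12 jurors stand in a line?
12! = 479001600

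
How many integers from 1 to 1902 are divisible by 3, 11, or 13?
⌊1902/3⌋+⌊1902/11⌋+⌊1902/13⌋ - ⌊1902/33⌋-⌊1902/39⌋-⌊1902/143⌋ + ⌊1902/429⌋ = 634+172+146 - 57-48-13 + 4 = 838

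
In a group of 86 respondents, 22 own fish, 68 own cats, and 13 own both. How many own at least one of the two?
|A∪B| = |A| + |B| - |A∩B| = 22 + 68 - 13 = 77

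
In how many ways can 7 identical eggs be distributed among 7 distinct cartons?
C(7+7-1, 7-1) = C(13, 6) = 1716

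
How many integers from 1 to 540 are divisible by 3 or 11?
⌊540/3⌋ + ⌊540/11⌋ - ⌊540/33⌋ = 180 + 49 - 16 = 213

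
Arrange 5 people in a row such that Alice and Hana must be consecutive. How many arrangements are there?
Treat the 2 as one block: (5-2+1)! × 2! = 24 × 2 = 48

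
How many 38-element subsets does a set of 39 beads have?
C(39,38) = 39!/(38!×1!) = 39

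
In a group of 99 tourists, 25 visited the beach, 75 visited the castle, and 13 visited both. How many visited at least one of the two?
|A∪B| = |A| + |B| - |A∩B| = 25 + 75 - 13 = 87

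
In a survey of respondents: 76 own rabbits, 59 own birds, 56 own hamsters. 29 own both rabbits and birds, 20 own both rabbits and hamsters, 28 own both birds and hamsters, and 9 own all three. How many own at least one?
|A∪B∪C| = 76+59+56-29-20-28+9 = 123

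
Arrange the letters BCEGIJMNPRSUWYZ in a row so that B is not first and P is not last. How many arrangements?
By inclusion-exclusion: 15! - 2×(15-1)! + (15-2)! = 1307674368000 - 174356582400 + 6227020800 = 1139544806400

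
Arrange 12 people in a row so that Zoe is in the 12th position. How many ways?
Fix one position: (12-1)! = 39916800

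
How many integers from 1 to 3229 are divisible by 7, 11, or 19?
⌊3229/7⌋+⌊3229/11⌋+⌊3229/19⌋ - ⌊3229/77⌋-⌊3229/133⌋-⌊3229/209⌋ + ⌊3229/1463⌋ = 461+293+169 - 41-24-15 + 2 = 845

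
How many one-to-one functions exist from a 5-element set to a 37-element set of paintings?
P(37,5) = 37!/(37-5)! = 52307640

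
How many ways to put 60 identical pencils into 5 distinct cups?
C(60+5-1, 5-1) = C(64, 4) = 635376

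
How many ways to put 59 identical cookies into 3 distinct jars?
C(59+3-1, 3-1) = C(61, 2) = 1830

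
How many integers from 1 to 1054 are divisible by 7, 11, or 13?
⌊1054/7⌋+⌊1054/11⌋+⌊1054/13⌋ - ⌊1054/77⌋-⌊1054/91⌋-⌊1054/143⌋ + ⌊1054/1001⌋ = 150+95+81 - 13-11-7 + 1 = 296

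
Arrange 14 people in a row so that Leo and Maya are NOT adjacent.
Total - adjacent = 14! - (14-1)!×2 = 87178291200 - 12454041600 = 74724249600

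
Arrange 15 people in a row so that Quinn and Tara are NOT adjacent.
Total - adjacent = 15! - (15-1)!×2 = 1307674368000 - 174356582400 = 1133317785600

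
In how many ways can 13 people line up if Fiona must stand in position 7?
Fix one position: (13-1)! = 479001600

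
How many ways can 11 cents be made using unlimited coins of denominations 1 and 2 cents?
Coefficient of x^11 in 1/(1-x^1) · 1/(1-x^2). Use j coins of 2 for j = 0..⌊11/2⌋ = 5, the rest in 1s: 5 + 1 = 6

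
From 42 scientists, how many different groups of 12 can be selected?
C(42,12) = 42!/(12!×30!) = 11058116888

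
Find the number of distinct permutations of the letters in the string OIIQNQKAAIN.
11! / (3! × 1! × 2! × 2! × 1! × 2!) = 831600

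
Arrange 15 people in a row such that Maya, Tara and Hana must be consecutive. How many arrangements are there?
Treat the 3 as one block: (15-3+1)! × 3! = 6227020800 × 6 = 37362124800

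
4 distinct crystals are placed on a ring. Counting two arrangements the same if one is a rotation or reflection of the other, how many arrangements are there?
(4-1)!/2 = 6/2 = 3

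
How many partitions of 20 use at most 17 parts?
By conjugation, equals partitions of 20 into parts ≤ 17. Let r_j(i) = number of partitions of i into parts ≤ j, for i = 0..20. r_1(i) = 1 for all i; r_j(i) = r_{j-1}(i) + r_j(i-j). Rows j = 2..17: ≤2: 1 1 2 2 3 3 4 4 5 5 6 6 7 7 8 8 9 9 10 10 11; ≤3: 1 1 2 3 4 5 7 8 10 12 14 16 19 21 24 27 30 33 37 40 44; ≤4: 1 1 2 3 5 6 9 11 15 18 23 27 34 39 47 54 64 72 84 94 108; ≤5: 1 1 2 3 5 7 10 13 18 23 30 37 47 57 70 84 101 119 141 164 192; ≤6: 1 1 2 3 5 7 11 14 20 26 35 44 58 71 90 110 136 163 199 235 282; ≤7: 1 1 2 3 5 7 11 15 21 28 38 49 65 82 105 131 164 201 248 300 364; ≤8: 1 1 2 3 5 7 11 15 22 29 40 52 70 89 116 146 186 230 288 352 434; ≤9: 1 1 2 3 5 7 11 15 22 30 41 54 73 94 123 157 201 252 318 393 488; ≤10: 1 1 2 3 5 7 11 15 22 30 42 55 75 97 128 164 212 267 340 423 530; ≤11: 1 1 2 3 5 7 11 15 22 30 42 56 76 99 131 169 219 278 355 445 560; ≤12: 1 1 2 3 5 7 11 15 22 30 42 56 77 100 133 172 224 285 366 460 582; ≤13: 1 1 2 3 5 7 11 15 22 30 42 56 77 101 134 174 227 290 373 471 597; ≤14: 1 1 2 3 5 7 11 15 22 30 42 56 77 101 135 175 229 293 378 478 608; ≤15: 1 1 2 3 5 7 11 15 22 30 42 56 77 101 135 176 230 295 381 483 615; ≤16: 1 1 2 3 5 7 11 15 22 30 42 56 77 101 135 176 231 296 383 486 620; ≤17: 1 1 2 3 5 7 11 15 22 30 42 56 77 101 135 176 231 297 384 488 623. r_17(20) = 623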